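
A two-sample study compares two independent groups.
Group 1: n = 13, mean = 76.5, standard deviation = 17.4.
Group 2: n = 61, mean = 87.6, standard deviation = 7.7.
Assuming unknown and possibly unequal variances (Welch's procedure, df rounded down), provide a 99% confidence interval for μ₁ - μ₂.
(-25.94, 3.74)

Difference: x̄₁ - x̄₂ = -11.10
SE = √(s₁²/n₁ + s₂²/n₂) = √(17.4²/13 + 7.7²/61) = 4.9256
df = 13.02 → 13 (Welch–Satterthwaite, rounded down)
t* = 3.012

CI: -11.10 ± 3.012 · 4.9256 = -11.10 ± 14.84 = (-25.94, 3.74)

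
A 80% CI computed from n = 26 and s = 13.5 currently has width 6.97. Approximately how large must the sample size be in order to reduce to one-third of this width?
n ≈ 234

CI width ∝ 1/√n
To reduce width by factor 3, need √n to grow by 3 → need 3² = 9 times as many samples.

Current: n = 26, width = 6.97
New: n = 234, width ≈ 2.27

Width reduced by factor of 6.97/2.27 = 3.07.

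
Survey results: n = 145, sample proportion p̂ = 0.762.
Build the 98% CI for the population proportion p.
(0.680, 0.844)

Proportion CI:
SE = √(p̂(1-p̂)/n) = √(0.762 · 0.238 / 145) = 0.03537

z* = 2.326
Margin = z* · SE = 2.326 · 0.03537 = 0.0823

CI: 0.762 ± 0.0823 = (0.680, 0.844)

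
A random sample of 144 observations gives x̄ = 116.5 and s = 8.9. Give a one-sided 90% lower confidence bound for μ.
μ ≥ 115.55

Lower bound (one-sided):
t* = 1.287 (one-sided for 90%)
Lower bound = x̄ - t* · s/√n = 116.5 - 1.287 · 8.9/√144 = 115.55

We are 90% confident that μ ≥ 115.55.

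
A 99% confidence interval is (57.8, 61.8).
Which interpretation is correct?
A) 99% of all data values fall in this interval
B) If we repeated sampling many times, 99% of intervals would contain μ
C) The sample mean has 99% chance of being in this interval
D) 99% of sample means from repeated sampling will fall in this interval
B

A) Wrong — a CI is about the parameter μ, not individual data values.
B) Correct — this is the frequentist long-run coverage interpretation.
C) Wrong — x̄ is observed and sits in the interval by construction.
D) Wrong — coverage applies to intervals containing μ, not to future x̄ values.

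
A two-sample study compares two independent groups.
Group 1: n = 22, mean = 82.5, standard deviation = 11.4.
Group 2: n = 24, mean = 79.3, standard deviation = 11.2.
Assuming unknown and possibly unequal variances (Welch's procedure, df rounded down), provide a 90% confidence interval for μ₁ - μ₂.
(-2.41, 8.81)

Difference: x̄₁ - x̄₂ = 3.20
SE = √(s₁²/n₁ + s₂²/n₂) = √(11.4²/22 + 11.2²/24) = 3.3368
df = 43.50 → 43 (Welch–Satterthwaite, rounded down)
t* = 1.681

CI: 3.20 ± 1.681 · 3.3368 = 3.20 ± 5.61 = (-2.41, 8.81)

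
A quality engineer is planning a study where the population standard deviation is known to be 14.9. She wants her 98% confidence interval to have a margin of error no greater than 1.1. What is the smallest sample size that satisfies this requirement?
n ≥ 993

For margin E ≤ 1.1:
n ≥ (z* · σ / E)²
n ≥ (2.326 · 14.9 / 1.1)²
n ≥ 992.67

Minimum n = 993 (rounding up)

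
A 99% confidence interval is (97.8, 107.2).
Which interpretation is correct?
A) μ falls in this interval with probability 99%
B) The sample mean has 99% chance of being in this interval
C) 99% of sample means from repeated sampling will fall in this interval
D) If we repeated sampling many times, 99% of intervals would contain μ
D

A) Wrong — μ is fixed; the randomness lives in the interval, not in μ.
B) Wrong — x̄ is observed and sits in the interval by construction.
C) Wrong — coverage applies to intervals containing μ, not to future x̄ values.
D) Correct — this is the frequentist long-run coverage interpretation.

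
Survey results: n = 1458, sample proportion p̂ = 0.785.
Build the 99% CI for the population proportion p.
(0.757, 0.813)

Proportion CI:
SE = √(p̂(1-p̂)/n) = √(0.785 · 0.215 / 1458) = 0.01076

z* = 2.576
Margin = z* · SE = 2.576 · 0.01076 = 0.0277

CI: 0.785 ± 0.0277 = (0.757, 0.813)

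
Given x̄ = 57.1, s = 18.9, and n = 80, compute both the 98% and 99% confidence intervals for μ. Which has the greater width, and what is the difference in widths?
99% CI is wider by 1.13

df = 79
98% CI: t* = 2.374, (52.08, 62.12), width = 2 · t* · s/√n = 10.03
99% CI: t* = 2.640, (51.52, 62.68), width = 2 · t* · s/√n = 11.16

The 99% CI is wider by 11.16 - 10.03 = 1.13.
Higher confidence requires a wider interval.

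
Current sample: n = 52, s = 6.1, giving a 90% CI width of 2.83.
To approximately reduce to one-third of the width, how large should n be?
n ≈ 468

CI width ∝ 1/√n
To reduce width by factor 3, need √n to grow by 3 → need 3² = 9 times as many samples.

Current: n = 52, width = 2.83
New: n = 468, width ≈ 0.93

Width reduced by factor of 2.83/0.93 = 3.04.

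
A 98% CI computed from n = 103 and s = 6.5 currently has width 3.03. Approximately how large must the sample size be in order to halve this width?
n ≈ 412

CI width ∝ 1/√n
To reduce width by factor 2, need √n to grow by 2 → need 2² = 4 times as many samples.

Current: n = 103, width = 3.03
New: n = 412, width ≈ 1.50

Width reduced by factor of 3.03/1.50 = 2.02.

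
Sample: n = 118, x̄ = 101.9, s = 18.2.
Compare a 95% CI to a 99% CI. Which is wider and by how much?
99% CI is wider by 2.15

df = 117
95% CI: t* = 1.980, (98.58, 105.22), width = 2 · t* · s/√n = 6.63
99% CI: t* = 2.619, (97.51, 106.29), width = 2 · t* · s/√n = 8.78

The 99% CI is wider by 8.78 - 6.63 = 2.15.
Higher confidence requires a wider interval.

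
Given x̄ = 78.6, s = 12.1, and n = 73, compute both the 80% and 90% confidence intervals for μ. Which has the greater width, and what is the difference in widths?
90% CI is wider by 1.06

df = 72
80% CI: t* = 1.293, (76.77, 80.43), width = 2 · t* · s/√n = 3.66
90% CI: t* = 1.666, (76.24, 80.96), width = 2 · t* · s/√n = 4.72

The 90% CI is wider by 4.72 - 3.66 = 1.06.
Higher confidence requires a wider interval.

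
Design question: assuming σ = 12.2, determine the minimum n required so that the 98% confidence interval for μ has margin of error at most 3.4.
n ≥ 70

For margin E ≤ 3.4:
n ≥ (z* · σ / E)²
n ≥ (2.326 · 12.2 / 3.4)²
n ≥ 69.66

Minimum n = 70 (rounding up)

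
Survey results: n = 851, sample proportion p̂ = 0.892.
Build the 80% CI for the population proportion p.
(0.878, 0.906)

Proportion CI:
SE = √(p̂(1-p̂)/n) = √(0.892 · 0.108 / 851) = 0.01064

z* = 1.282
Margin = z* · SE = 1.282 · 0.01064 = 0.0136

CI: 0.892 ± 0.0136 = (0.878, 0.906)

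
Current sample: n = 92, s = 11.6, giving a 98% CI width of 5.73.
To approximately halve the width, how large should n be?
n ≈ 368

CI width ∝ 1/√n
To reduce width by factor 2, need √n to grow by 2 → need 2² = 4 times as many samples.

Current: n = 92, width = 5.73
New: n = 368, width ≈ 2.83

Width reduced by factor of 5.73/2.83 = 2.02.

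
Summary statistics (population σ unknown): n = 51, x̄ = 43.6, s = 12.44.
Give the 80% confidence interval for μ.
(41.34, 45.86)

t-interval (σ unknown):
df = n - 1 = 50
t* = 1.299 for 80% confidence

Margin of error = t* · s/√n = 1.299 · 12.44/√51 = 2.26

CI: (41.34, 45.86)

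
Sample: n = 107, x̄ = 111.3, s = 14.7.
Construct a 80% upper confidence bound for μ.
μ ≤ 112.50

Upper bound (one-sided):
t* = 0.845 (one-sided for 80%)
Upper bound = x̄ + t* · s/√n = 111.3 + 0.845 · 14.7/√107 = 112.50

We are 80% confident that μ ≤ 112.50.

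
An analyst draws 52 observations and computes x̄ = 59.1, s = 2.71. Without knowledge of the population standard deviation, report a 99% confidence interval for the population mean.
(58.09, 60.11)

t-interval (σ unknown):
df = n - 1 = 51
t* = 2.676 for 99% confidence

Margin of error = t* · s/√n = 2.676 · 2.71/√52 = 1.01

CI: (58.09, 60.11)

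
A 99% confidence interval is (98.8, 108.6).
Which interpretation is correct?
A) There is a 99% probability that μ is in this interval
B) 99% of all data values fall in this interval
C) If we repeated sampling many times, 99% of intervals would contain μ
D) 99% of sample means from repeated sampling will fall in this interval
C

A) Wrong — μ is fixed; the randomness lives in the interval, not in μ.
B) Wrong — a CI is about the parameter μ, not individual data values.
C) Correct — this is the frequentist long-run coverage interpretation.
D) Wrong — coverage applies to intervals containing μ, not to future x̄ values.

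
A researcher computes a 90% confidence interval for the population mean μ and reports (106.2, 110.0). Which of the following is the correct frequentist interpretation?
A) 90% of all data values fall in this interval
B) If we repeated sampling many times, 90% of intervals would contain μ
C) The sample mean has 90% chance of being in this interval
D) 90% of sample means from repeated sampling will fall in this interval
B

A) Wrong — a CI is about the parameter μ, not individual data values.
B) Correct — this is the frequentist long-run coverage interpretation.
C) Wrong — x̄ is observed and sits in the interval by construction.
D) Wrong — coverage applies to intervals containing μ, not to future x̄ values.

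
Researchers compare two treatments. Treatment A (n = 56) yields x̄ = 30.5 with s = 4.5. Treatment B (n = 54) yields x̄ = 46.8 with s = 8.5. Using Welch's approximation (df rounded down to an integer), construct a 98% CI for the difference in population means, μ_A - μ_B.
(-19.39, -13.21)

Difference: x̄₁ - x̄₂ = -16.30
SE = √(s₁²/n₁ + s₂²/n₂) = √(4.5²/56 + 8.5²/54) = 1.3037
df = 79.90 → 79 (Welch–Satterthwaite, rounded down)
t* = 2.374

CI: -16.30 ± 2.374 · 1.3037 = -16.30 ± 3.09 = (-19.39, -13.21)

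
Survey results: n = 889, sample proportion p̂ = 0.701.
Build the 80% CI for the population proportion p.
(0.681, 0.721)

Proportion CI:
SE = √(p̂(1-p̂)/n) = √(0.701 · 0.299 / 889) = 0.01535

z* = 1.282
Margin = z* · SE = 1.282 · 0.01535 = 0.0197

CI: 0.701 ± 0.0197 = (0.681, 0.721)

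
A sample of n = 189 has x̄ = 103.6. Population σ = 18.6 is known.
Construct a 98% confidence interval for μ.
(100.45, 106.75)

z-interval (σ known):
z* = 2.326 for 98% confidence

Margin of error = z* · σ/√n = 2.326 · 18.6/√189 = 3.15

CI: (103.6 - 3.15, 103.6 + 3.15) = (100.45, 106.75)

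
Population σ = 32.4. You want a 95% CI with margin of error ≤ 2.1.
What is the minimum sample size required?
n ≥ 915

For margin E ≤ 2.1:
n ≥ (z* · σ / E)²
n ≥ (1.960 · 32.4 / 2.1)²
n ≥ 914.46

Minimum n = 915 (rounding up)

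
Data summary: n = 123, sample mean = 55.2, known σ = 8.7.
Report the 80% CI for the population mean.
(54.19, 56.21)

z-interval (σ known):
z* = 1.282 for 80% confidence

Margin of error = z* · σ/√n = 1.282 · 8.7/√123 = 1.01

CI: (55.2 - 1.01, 55.2 + 1.01) = (54.19, 56.21)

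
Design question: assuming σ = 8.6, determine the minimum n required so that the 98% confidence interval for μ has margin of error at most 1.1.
n ≥ 331

For margin E ≤ 1.1:
n ≥ (z* · σ / E)²
n ≥ (2.326 · 8.6 / 1.1)²
n ≥ 330.70

Minimum n = 331 (rounding up)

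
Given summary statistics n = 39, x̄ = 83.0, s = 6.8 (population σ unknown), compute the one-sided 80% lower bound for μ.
μ ≥ 82.07

Lower bound (one-sided):
t* = 0.851 (one-sided for 80%)
Lower bound = x̄ - t* · s/√n = 83.0 - 0.851 · 6.8/√39 = 82.07

We are 80% confident that μ ≥ 82.07.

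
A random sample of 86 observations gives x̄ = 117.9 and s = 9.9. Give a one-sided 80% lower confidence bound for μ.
μ ≥ 117.00

Lower bound (one-sided):
t* = 0.846 (one-sided for 80%)
Lower bound = x̄ - t* · s/√n = 117.9 - 0.846 · 9.9/√86 = 117.00

We are 80% confident that μ ≥ 117.00.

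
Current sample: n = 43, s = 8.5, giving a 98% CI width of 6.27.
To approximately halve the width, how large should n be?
n ≈ 172

CI width ∝ 1/√n
To reduce width by factor 2, need √n to grow by 2 → need 2² = 4 times as many samples.

Current: n = 43, width = 6.27
New: n = 172, width ≈ 3.04

Width reduced by factor of 6.27/3.04 = 2.06.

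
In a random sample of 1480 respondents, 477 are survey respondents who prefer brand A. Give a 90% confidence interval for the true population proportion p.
(0.302, 0.342)

Proportion CI:
p̂ = 477/1480 = 0.32230
SE = √(p̂(1-p̂)/n) = √(0.32230 · 0.67770 / 1480) = 0.01215

z* = 1.645
Margin = z* · SE = 1.645 · 0.01215 = 0.0200

CI: 0.32230 ± 0.0200 = (0.302, 0.342)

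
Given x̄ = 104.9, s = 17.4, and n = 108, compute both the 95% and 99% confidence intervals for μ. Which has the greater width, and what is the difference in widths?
99% CI is wider by 2.14

df = 107
95% CI: t* = 1.982, (101.58, 108.22), width = 2 · t* · s/√n = 6.64
99% CI: t* = 2.623, (100.51, 109.29), width = 2 · t* · s/√n = 8.78

The 99% CI is wider by 8.78 - 6.64 = 2.14.
Higher confidence requires a wider interval.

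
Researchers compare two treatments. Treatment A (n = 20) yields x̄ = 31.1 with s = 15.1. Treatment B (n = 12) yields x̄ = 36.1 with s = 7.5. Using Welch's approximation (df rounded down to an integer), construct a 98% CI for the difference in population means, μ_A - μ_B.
(-14.88, 4.88)

Difference: x̄₁ - x̄₂ = -5.00
SE = √(s₁²/n₁ + s₂²/n₂) = √(15.1²/20 + 7.5²/12) = 4.0110
df = 29.28 → 29 (Welch–Satterthwaite, rounded down)
t* = 2.462

CI: -5.00 ± 2.462 · 4.0110 = -5.00 ± 9.88 = (-14.88, 4.88)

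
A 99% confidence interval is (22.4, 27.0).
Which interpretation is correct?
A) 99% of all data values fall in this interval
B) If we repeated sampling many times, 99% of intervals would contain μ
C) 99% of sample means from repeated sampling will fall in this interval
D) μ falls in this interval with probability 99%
B

A) Wrong — a CI is about the parameter μ, not individual data values.
B) Correct — this is the frequentist long-run coverage interpretation.
C) Wrong — coverage applies to intervals containing μ, not to future x̄ values.
D) Wrong — μ is fixed; the randomness lives in the interval, not in μ.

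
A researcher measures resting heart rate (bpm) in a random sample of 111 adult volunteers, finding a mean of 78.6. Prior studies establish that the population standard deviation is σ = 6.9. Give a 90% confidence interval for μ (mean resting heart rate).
(77.52, 79.68)

z-interval (σ known):
z* = 1.645 for 90% confidence

Margin of error = z* · σ/√n = 1.645 · 6.9/√111 = 1.08

CI: (78.6 - 1.08, 78.6 + 1.08) = (77.52, 79.68)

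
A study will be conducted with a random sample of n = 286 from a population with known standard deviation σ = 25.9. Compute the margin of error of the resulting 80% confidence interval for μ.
Margin of error = 1.96

Margin of error = z* · σ/√n
= 1.282 · 25.9/√286
= 1.282 · 25.9/16.9115
= 1.96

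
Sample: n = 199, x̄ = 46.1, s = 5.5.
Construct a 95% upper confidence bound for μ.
μ ≤ 46.74

Upper bound (one-sided):
t* = 1.653 (one-sided for 95%)
Upper bound = x̄ + t* · s/√n = 46.1 + 1.653 · 5.5/√199 = 46.74

We are 95% confident that μ ≤ 46.74.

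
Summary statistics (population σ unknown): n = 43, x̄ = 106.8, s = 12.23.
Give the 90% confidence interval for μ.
(103.66, 109.94)

t-interval (σ unknown):
df = n - 1 = 42
t* = 1.682 for 90% confidence

Margin of error = t* · s/√n = 1.682 · 12.23/√43 = 3.14

CI: (103.66, 109.94)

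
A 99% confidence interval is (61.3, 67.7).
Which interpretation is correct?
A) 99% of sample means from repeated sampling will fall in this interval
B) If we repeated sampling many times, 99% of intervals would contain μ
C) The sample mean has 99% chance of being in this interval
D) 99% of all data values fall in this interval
B

A) Wrong — coverage applies to intervals containing μ, not to future x̄ values.
B) Correct — this is the frequentist long-run coverage interpretation.
C) Wrong — x̄ is observed and sits in the interval by construction.
D) Wrong — a CI is about the parameter μ, not individual data values.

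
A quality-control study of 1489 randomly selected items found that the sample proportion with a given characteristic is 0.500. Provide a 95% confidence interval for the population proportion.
(0.475, 0.525)

Proportion CI:
SE = √(p̂(1-p̂)/n) = √(0.500 · 0.500 / 1489) = 0.01296

z* = 1.960
Margin = z* · SE = 1.960 · 0.01296 = 0.0254

CI: 0.500 ± 0.0254 = (0.475, 0.525)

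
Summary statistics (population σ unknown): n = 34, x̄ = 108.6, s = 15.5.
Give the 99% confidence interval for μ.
(101.34, 115.86)

t-interval (σ unknown):
df = n - 1 = 33
t* = 2.733 for 99% confidence

Margin of error = t* · s/√n = 2.733 · 15.5/√34 = 7.26

CI: (101.34, 115.86)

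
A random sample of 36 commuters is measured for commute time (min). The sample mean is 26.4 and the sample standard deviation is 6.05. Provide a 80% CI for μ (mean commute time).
(25.08, 27.72)

t-interval (σ unknown):
df = n - 1 = 35
t* = 1.306 for 80% confidence

Margin of error = t* · s/√n = 1.306 · 6.05/√36 = 1.32

CI: (25.08, 27.72)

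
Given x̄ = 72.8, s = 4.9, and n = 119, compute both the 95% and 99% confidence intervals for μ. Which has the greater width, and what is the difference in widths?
99% CI is wider by 0.57

df = 118
95% CI: t* = 1.980, (71.91, 73.69), width = 2 · t* · s/√n = 1.78
99% CI: t* = 2.618, (71.62, 73.98), width = 2 · t* · s/√n = 2.35

The 99% CI is wider by 2.35 - 1.78 = 0.57.
Higher confidence requires a wider interval.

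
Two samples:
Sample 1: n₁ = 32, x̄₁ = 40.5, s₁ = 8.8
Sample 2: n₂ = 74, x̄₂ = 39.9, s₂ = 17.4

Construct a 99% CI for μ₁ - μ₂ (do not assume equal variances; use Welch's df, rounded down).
(-6.10, 7.30)

Difference: x̄₁ - x̄₂ = 0.60
SE = √(s₁²/n₁ + s₂²/n₂) = √(8.8²/32 + 17.4²/74) = 2.5517
df = 101.38 → 101 (Welch–Satterthwaite, rounded down)
t* = 2.625

CI: 0.60 ± 2.625 · 2.5517 = 0.60 ± 6.70 = (-6.10, 7.30)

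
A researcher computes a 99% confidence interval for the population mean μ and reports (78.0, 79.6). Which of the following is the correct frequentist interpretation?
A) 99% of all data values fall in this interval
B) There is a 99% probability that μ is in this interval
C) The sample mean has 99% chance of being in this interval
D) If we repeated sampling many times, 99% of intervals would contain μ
D

A) Wrong — a CI is about the parameter μ, not individual data values.
B) Wrong — μ is fixed; the randomness lives in the interval, not in μ.
C) Wrong — x̄ is observed and sits in the interval by construction.
D) Correct — this is the frequentist long-run coverage interpretation.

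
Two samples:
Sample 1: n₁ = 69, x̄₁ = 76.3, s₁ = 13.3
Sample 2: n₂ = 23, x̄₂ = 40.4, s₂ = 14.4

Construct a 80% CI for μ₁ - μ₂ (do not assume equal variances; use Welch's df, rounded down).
(31.46, 40.34)

Difference: x̄₁ - x̄₂ = 35.90
SE = √(s₁²/n₁ + s₂²/n₂) = √(13.3²/69 + 14.4²/23) = 3.4028
df = 35.37 → 35 (Welch–Satterthwaite, rounded down)
t* = 1.306

CI: 35.90 ± 1.306 · 3.4028 = 35.90 ± 4.44 = (31.46, 40.34)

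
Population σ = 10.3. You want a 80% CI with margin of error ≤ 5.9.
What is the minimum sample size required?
n ≥ 6

For margin E ≤ 5.9:
n ≥ (z* · σ / E)²
n ≥ (1.282 · 10.3 / 5.9)²
n ≥ 5.01

Minimum n = 6 (rounding up)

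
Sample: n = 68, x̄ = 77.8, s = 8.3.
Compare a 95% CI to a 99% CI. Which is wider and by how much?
99% CI is wider by 1.32

df = 67
95% CI: t* = 1.996, (75.79, 79.81), width = 2 · t* · s/√n = 4.02
99% CI: t* = 2.651, (75.13, 80.47), width = 2 · t* · s/√n = 5.34

The 99% CI is wider by 5.34 - 4.02 = 1.32.
Higher confidence requires a wider interval.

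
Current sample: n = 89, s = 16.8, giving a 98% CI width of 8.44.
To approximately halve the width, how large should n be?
n ≈ 356

CI width ∝ 1/√n
To reduce width by factor 2, need √n to grow by 2 → need 2² = 4 times as many samples.

Current: n = 89, width = 8.44
New: n = 356, width ≈ 4.16

Width reduced by factor of 8.44/4.16 = 2.03.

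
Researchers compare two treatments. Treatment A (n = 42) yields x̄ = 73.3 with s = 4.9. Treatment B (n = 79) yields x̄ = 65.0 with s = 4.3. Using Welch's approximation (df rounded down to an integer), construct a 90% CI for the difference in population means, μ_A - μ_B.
(6.80, 9.80)

Difference: x̄₁ - x̄₂ = 8.30
SE = √(s₁²/n₁ + s₂²/n₂) = √(4.9²/42 + 4.3²/79) = 0.8976
df = 74.85 → 74 (Welch–Satterthwaite, rounded down)
t* = 1.666

CI: 8.30 ± 1.666 · 0.8976 = 8.30 ± 1.50 = (6.80, 9.80)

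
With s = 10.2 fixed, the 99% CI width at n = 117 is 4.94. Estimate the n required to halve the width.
n ≈ 468

CI width ∝ 1/√n
To reduce width by factor 2, need √n to grow by 2 → need 2² = 4 times as many samples.

Current: n = 117, width = 4.94
New: n = 468, width ≈ 2.44

Width reduced by factor of 4.94/2.44 = 2.02.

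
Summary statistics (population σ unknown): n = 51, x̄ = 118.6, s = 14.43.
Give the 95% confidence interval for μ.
(114.54, 122.66)

t-interval (σ unknown):
df = n - 1 = 50
t* = 2.009 for 95% confidence

Margin of error = t* · s/√n = 2.009 · 14.43/√51 = 4.06

CI: (114.54, 122.66)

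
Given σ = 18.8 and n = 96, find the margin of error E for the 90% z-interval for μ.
Margin of error = 3.16

Margin of error = z* · σ/√n
= 1.645 · 18.8/√96
= 1.645 · 18.8/9.7980
= 3.16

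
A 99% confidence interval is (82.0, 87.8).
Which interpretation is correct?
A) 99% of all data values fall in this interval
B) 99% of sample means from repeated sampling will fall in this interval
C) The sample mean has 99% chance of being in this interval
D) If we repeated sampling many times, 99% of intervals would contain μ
D

A) Wrong — a CI is about the parameter μ, not individual data values.
B) Wrong — coverage applies to intervals containing μ, not to future x̄ values.
C) Wrong — x̄ is observed and sits in the interval by construction.
D) Correct — this is the frequentist long-run coverage interpretation.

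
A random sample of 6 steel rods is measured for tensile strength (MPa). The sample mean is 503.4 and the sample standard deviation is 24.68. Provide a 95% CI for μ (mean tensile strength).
(477.50, 529.30)

t-interval (σ unknown):
df = n - 1 = 5
t* = 2.571 for 95% confidence

Margin of error = t* · s/√n = 2.571 · 24.68/√6 = 25.90

CI: (477.50, 529.30)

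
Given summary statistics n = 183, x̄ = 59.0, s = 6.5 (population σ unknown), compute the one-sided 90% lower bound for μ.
μ ≥ 58.38

Lower bound (one-sided):
t* = 1.286 (one-sided for 90%)
Lower bound = x̄ - t* · s/√n = 59.0 - 1.286 · 6.5/√183 = 58.38

We are 90% confident that μ ≥ 58.38.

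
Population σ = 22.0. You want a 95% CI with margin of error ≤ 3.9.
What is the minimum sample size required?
n ≥ 123

For margin E ≤ 3.9:
n ≥ (z* · σ / E)²
n ≥ (1.960 · 22.0 / 3.9)²
n ≥ 122.24

Minimum n = 123 (rounding up)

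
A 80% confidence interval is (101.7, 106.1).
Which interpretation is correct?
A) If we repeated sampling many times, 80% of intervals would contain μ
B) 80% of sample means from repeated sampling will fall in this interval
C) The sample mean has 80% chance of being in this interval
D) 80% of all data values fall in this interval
A

A) Correct — this is the frequentist long-run coverage interpretation.
B) Wrong — coverage applies to intervals containing μ, not to future x̄ values.
C) Wrong — x̄ is observed and sits in the interval by construction.
D) Wrong — a CI is about the parameter μ, not individual data values.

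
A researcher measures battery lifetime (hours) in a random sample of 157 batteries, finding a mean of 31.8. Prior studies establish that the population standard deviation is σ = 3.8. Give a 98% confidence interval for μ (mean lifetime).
(31.09, 32.51)

z-interval (σ known):
z* = 2.326 for 98% confidence

Margin of error = z* · σ/√n = 2.326 · 3.8/√157 = 0.71

CI: (31.8 - 0.71, 31.8 + 0.71) = (31.09, 32.51)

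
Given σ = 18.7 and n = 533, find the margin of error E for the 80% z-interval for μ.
Margin of error = 1.04

Margin of error = z* · σ/√n
= 1.282 · 18.7/√533
= 1.282 · 18.7/23.0868
= 1.04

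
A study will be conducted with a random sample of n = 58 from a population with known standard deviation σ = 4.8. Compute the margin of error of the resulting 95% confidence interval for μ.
Margin of error = 1.24

Margin of error = z* · σ/√n
= 1.960 · 4.8/√58
= 1.960 · 4.8/7.6158
= 1.24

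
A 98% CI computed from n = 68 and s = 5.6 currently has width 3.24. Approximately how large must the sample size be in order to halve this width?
n ≈ 272

CI width ∝ 1/√n
To reduce width by factor 2, need √n to grow by 2 → need 2² = 4 times as many samples.

Current: n = 68, width = 3.24
New: n = 272, width ≈ 1.59

Width reduced by factor of 3.24/1.59 = 2.04.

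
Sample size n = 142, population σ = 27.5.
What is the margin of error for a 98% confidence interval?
Margin of error = 5.37

Margin of error = z* · σ/√n
= 2.326 · 27.5/√142
= 2.326 · 27.5/11.9164
= 5.37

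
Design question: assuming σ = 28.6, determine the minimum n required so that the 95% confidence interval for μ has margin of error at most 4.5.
n ≥ 156

For margin E ≤ 4.5:
n ≥ (z* · σ / E)²
n ≥ (1.960 · 28.6 / 4.5)²
n ≥ 155.17

Minimum n = 156 (rounding up)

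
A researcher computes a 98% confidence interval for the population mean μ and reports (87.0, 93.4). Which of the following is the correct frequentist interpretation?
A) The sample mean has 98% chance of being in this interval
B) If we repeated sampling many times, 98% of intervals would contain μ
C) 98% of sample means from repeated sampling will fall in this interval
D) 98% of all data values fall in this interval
B

A) Wrong — x̄ is observed and sits in the interval by construction.
B) Correct — this is the frequentist long-run coverage interpretation.
C) Wrong — coverage applies to intervals containing μ, not to future x̄ values.
D) Wrong — a CI is about the parameter μ, not individual data values.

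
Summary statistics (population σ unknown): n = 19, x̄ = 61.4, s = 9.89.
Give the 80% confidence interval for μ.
(58.38, 64.42)

t-interval (σ unknown):
df = n - 1 = 18
t* = 1.330 for 80% confidence

Margin of error = t* · s/√n = 1.330 · 9.89/√19 = 3.02

CI: (58.38, 64.42)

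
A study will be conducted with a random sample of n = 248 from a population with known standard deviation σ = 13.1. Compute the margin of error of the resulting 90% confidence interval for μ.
Margin of error = 1.37

Margin of error = z* · σ/√n
= 1.645 · 13.1/√248
= 1.645 · 13.1/15.7480
= 1.37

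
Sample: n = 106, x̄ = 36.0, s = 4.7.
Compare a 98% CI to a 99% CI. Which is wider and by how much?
99% CI is wider by 0.23

df = 105
98% CI: t* = 2.362, (34.92, 37.08), width = 2 · t* · s/√n = 2.16
99% CI: t* = 2.623, (34.80, 37.20), width = 2 · t* · s/√n = 2.39

The 99% CI is wider by 2.39 - 2.16 = 0.23.
Higher confidence requires a wider interval.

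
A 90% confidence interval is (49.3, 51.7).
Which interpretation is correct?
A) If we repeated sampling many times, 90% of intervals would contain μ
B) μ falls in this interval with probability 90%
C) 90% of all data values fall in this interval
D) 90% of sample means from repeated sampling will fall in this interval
A

A) Correct — this is the frequentist long-run coverage interpretation.
B) Wrong — μ is fixed; the randomness lives in the interval, not in μ.
C) Wrong — a CI is about the parameter μ, not individual data values.
D) Wrong — coverage applies to intervals containing μ, not to future x̄ values.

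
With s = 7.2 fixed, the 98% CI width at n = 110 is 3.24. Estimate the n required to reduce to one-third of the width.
n ≈ 990

CI width ∝ 1/√n
To reduce width by factor 3, need √n to grow by 3 → need 3² = 9 times as many samples.

Current: n = 110, width = 3.24
New: n = 990, width ≈ 1.07

Width reduced by factor of 3.24/1.07 = 3.03.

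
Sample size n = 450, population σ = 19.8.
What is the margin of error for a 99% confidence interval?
Margin of error = 2.40

Margin of error = z* · σ/√n
= 2.576 · 19.8/√450
= 2.576 · 19.8/21.2132
= 2.40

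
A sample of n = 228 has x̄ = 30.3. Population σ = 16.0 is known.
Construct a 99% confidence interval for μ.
(27.57, 33.03)

z-interval (σ known):
z* = 2.576 for 99% confidence

Margin of error = z* · σ/√n = 2.576 · 16.0/√228 = 2.73

CI: (30.3 - 2.73, 30.3 + 2.73) = (27.57, 33.03)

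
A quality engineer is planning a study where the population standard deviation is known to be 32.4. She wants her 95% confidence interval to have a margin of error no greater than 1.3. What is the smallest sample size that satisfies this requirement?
n ≥ 2387

For margin E ≤ 1.3:
n ≥ (z* · σ / E)²
n ≥ (1.960 · 32.4 / 1.3)²
n ≥ 2386.25

Minimum n = 2387 (rounding up)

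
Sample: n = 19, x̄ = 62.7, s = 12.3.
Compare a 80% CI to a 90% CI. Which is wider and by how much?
90% CI is wider by 2.28

df = 18
80% CI: t* = 1.330, (58.95, 66.45), width = 2 · t* · s/√n = 7.51
90% CI: t* = 1.734, (57.81, 67.59), width = 2 · t* · s/√n = 9.79

The 90% CI is wider by 9.79 - 7.51 = 2.28.
Higher confidence requires a wider interval.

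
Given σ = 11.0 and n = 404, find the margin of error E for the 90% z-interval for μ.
Margin of error = 0.90

Margin of error = z* · σ/√n
= 1.645 · 11.0/√404
= 1.645 · 11.0/20.0998
= 0.90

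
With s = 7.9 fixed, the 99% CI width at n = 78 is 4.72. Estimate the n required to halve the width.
n ≈ 312

CI width ∝ 1/√n
To reduce width by factor 2, need √n to grow by 2 → need 2² = 4 times as many samples.

Current: n = 78, width = 4.72
New: n = 312, width ≈ 2.32

Width reduced by factor of 4.72/2.32 = 2.03.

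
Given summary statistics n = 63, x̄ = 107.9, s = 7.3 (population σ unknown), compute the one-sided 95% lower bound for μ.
μ ≥ 106.36

Lower bound (one-sided):
t* = 1.670 (one-sided for 95%)
Lower bound = x̄ - t* · s/√n = 107.9 - 1.670 · 7.3/√63 = 106.36

We are 95% confident that μ ≥ 106.36.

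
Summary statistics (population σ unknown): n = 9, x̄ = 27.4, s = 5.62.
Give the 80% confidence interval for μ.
(24.78, 30.02)

t-interval (σ unknown):
df = n - 1 = 8
t* = 1.397 for 80% confidence

Margin of error = t* · s/√n = 1.397 · 5.62/√9 = 2.62

CI: (24.78, 30.02)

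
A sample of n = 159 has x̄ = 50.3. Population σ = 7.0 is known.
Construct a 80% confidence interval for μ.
(49.59, 51.01)

z-interval (σ known):
z* = 1.282 for 80% confidence

Margin of error = z* · σ/√n = 1.282 · 7.0/√159 = 0.71

CI: (50.3 - 0.71, 50.3 + 0.71) = (49.59, 51.01)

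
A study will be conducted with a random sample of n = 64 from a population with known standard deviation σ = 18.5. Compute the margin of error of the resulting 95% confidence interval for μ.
Margin of error = 4.53

Margin of error = z* · σ/√n
= 1.960 · 18.5/√64
= 1.960 · 18.5/8.0000
= 4.53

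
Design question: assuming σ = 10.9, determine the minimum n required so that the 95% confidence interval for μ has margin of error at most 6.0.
n ≥ 13

For margin E ≤ 6.0:
n ≥ (z* · σ / E)²
n ≥ (1.960 · 10.9 / 6.0)²
n ≥ 12.68

Minimum n = 13 (rounding up)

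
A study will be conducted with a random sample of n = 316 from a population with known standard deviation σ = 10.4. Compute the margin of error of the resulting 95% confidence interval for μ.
Margin of error = 1.15

Margin of error = z* · σ/√n
= 1.960 · 10.4/√316
= 1.960 · 10.4/17.7764
= 1.15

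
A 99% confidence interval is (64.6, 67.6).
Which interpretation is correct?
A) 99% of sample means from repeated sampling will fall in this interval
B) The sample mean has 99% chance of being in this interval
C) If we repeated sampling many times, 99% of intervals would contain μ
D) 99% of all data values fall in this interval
C

A) Wrong — coverage applies to intervals containing μ, not to future x̄ values.
B) Wrong — x̄ is observed and sits in the interval by construction.
C) Correct — this is the frequentist long-run coverage interpretation.
D) Wrong — a CI is about the parameter μ, not individual data values.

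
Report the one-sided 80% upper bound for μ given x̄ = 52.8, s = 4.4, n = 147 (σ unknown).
μ ≤ 53.11

Upper bound (one-sided):
t* = 0.844 (one-sided for 80%)
Upper bound = x̄ + t* · s/√n = 52.8 + 0.844 · 4.4/√147 = 53.11

We are 80% confident that μ ≤ 53.11.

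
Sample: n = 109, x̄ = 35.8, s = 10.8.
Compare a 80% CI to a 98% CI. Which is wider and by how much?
98% CI is wider by 2.21

df = 108
80% CI: t* = 1.289, (34.47, 37.13), width = 2 · t* · s/√n = 2.67
98% CI: t* = 2.361, (33.36, 38.24), width = 2 · t* · s/√n = 4.88

The 98% CI is wider by 4.88 - 2.67 = 2.21.
Higher confidence requires a wider interval.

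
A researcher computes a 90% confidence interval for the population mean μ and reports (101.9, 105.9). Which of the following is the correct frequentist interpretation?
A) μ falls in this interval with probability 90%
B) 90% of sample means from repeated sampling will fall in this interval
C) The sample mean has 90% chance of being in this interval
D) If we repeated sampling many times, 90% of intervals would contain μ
D

A) Wrong — μ is fixed; the randomness lives in the interval, not in μ.
B) Wrong — coverage applies to intervals containing μ, not to future x̄ values.
C) Wrong — x̄ is observed and sits in the interval by construction.
D) Correct — this is the frequentist long-run coverage interpretation.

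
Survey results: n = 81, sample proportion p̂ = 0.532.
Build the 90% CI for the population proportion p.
(0.441, 0.623)

Proportion CI:
SE = √(p̂(1-p̂)/n) = √(0.532 · 0.468 / 81) = 0.05544

z* = 1.645
Margin = z* · SE = 1.645 · 0.05544 = 0.0912

CI: 0.532 ± 0.0912 = (0.441, 0.623)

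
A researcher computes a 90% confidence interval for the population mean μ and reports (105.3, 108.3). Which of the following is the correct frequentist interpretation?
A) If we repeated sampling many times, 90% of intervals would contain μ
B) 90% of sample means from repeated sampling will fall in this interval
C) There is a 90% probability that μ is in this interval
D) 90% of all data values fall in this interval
A

A) Correct — this is the frequentist long-run coverage interpretation.
B) Wrong — coverage applies to intervals containing μ, not to future x̄ values.
C) Wrong — μ is fixed; the randomness lives in the interval, not in μ.
D) Wrong — a CI is about the parameter μ, not individual data values.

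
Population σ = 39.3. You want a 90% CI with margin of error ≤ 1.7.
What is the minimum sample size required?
n ≥ 1447

For margin E ≤ 1.7:
n ≥ (z* · σ / E)²
n ≥ (1.645 · 39.3 / 1.7)²
n ≥ 1446.17

Minimum n = 1447 (rounding up)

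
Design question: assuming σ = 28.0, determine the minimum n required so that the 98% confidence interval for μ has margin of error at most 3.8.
n ≥ 294

For margin E ≤ 3.8:
n ≥ (z* · σ / E)²
n ≥ (2.326 · 28.0 / 3.8)²
n ≥ 293.74

Minimum n = 294 (rounding up)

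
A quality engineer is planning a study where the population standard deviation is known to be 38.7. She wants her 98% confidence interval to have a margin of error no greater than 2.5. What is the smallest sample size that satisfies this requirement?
n ≥ 1297

For margin E ≤ 2.5:
n ≥ (z* · σ / E)²
n ≥ (2.326 · 38.7 / 2.5)²
n ≥ 1296.47

Minimum n = 1297 (rounding up)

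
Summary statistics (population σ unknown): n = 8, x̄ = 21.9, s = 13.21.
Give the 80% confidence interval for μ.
(15.29, 28.51)

t-interval (σ unknown):
df = n - 1 = 7
t* = 1.415 for 80% confidence

Margin of error = t* · s/√n = 1.415 · 13.21/√8 = 6.61

CI: (15.29, 28.51)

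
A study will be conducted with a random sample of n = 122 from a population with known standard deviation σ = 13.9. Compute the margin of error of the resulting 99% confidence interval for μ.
Margin of error = 3.24

Margin of error = z* · σ/√n
= 2.576 · 13.9/√122
= 2.576 · 13.9/11.0454
= 3.24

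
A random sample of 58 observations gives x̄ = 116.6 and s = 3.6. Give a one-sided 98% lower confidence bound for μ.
μ ≥ 115.61

Lower bound (one-sided):
t* = 2.102 (one-sided for 98%)
Lower bound = x̄ - t* · s/√n = 116.6 - 2.102 · 3.6/√58 = 115.61

We are 98% confident that μ ≥ 115.61.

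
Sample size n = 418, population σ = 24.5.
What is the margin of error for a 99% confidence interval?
Margin of error = 3.09

Margin of error = z* · σ/√n
= 2.576 · 24.5/√418
= 2.576 · 24.5/20.4450
= 3.09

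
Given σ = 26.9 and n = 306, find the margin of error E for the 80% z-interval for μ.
Margin of error = 1.97

Margin of error = z* · σ/√n
= 1.282 · 26.9/√306
= 1.282 · 26.9/17.4929
= 1.97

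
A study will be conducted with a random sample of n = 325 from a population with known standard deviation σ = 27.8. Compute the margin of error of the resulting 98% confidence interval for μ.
Margin of error = 3.59

Margin of error = z* · σ/√n
= 2.326 · 27.8/√325
= 2.326 · 27.8/18.0278
= 3.59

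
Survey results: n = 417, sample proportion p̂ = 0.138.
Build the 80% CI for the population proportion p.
(0.116, 0.160)

Proportion CI:
SE = √(p̂(1-p̂)/n) = √(0.138 · 0.862 / 417) = 0.01689

z* = 1.282
Margin = z* · SE = 1.282 · 0.01689 = 0.0217

CI: 0.138 ± 0.0217 = (0.116, 0.160)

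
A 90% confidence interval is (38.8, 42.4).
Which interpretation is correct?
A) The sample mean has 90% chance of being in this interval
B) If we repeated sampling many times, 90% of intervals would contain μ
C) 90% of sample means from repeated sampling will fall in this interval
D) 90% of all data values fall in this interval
B

A) Wrong — x̄ is observed and sits in the interval by construction.
B) Correct — this is the frequentist long-run coverage interpretation.
C) Wrong — coverage applies to intervals containing μ, not to future x̄ values.
D) Wrong — a CI is about the parameter μ, not individual data values.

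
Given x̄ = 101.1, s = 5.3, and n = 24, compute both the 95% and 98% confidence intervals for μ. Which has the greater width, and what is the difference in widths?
98% CI is wider by 0.93

df = 23
95% CI: t* = 2.069, (98.86, 103.34), width = 2 · t* · s/√n = 4.48
98% CI: t* = 2.500, (98.40, 103.80), width = 2 · t* · s/√n = 5.41

The 98% CI is wider by 5.41 - 4.48 = 0.93.
Higher confidence requires a wider interval.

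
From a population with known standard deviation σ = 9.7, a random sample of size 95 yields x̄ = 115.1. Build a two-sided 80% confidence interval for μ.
(113.82, 116.38)

z-interval (σ known):
z* = 1.282 for 80% confidence

Margin of error = z* · σ/√n = 1.282 · 9.7/√95 = 1.28

CI: (115.1 - 1.28, 115.1 + 1.28) = (113.82, 116.38)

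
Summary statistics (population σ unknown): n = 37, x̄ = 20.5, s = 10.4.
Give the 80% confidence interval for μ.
(18.27, 22.73)

t-interval (σ unknown):
df = n - 1 = 36
t* = 1.306 for 80% confidence

Margin of error = t* · s/√n = 1.306 · 10.4/√37 = 2.23

CI: (18.27, 22.73)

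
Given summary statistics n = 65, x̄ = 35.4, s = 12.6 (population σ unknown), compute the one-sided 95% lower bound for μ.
μ ≥ 32.79

Lower bound (one-sided):
t* = 1.669 (one-sided for 95%)
Lower bound = x̄ - t* · s/√n = 35.4 - 1.669 · 12.6/√65 = 32.79

We are 95% confident that μ ≥ 32.79.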